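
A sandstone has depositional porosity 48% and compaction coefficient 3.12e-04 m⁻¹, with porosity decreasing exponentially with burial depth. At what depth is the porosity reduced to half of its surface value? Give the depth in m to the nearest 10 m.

Working in km (1 km = 1000 m; k in km⁻¹ = k in m⁻¹ × 1000):
phi/phi₀ = 1/2 ⇒ exp(−k·Z) = 1/2 ⇒ Z = ln(2) / k
Z = 0.6931 / 0.312 = 2.222 km

2220 m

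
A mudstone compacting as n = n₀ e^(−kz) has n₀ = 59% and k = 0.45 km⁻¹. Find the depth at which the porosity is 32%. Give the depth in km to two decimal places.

Invert Athy's law: z = ln(n₀/n) / k
z = ln(0.59/0.32) / 0.45 = ln(1.844) / 0.45 = 0.6118 / 0.45 = 1.360 km

1.36 km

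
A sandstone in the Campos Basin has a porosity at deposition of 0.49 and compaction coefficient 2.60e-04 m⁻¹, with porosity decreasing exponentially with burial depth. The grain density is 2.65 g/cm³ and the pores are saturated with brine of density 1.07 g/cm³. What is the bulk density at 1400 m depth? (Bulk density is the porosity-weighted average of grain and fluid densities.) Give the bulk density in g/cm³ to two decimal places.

Working in km (1 km = 1000 m; k in km⁻¹ = k in m⁻¹ × 1000):
Porosity at depth: φ = 0.49·exp(−0.26×1.4) = 0.49×0.6949 = 0.3405
Bulk density: ρ_b = (1−φ)ρ_g + φ·ρ_f = 0.6595×2.65 + 0.3405×1.07
       = 1.748 + 0.364 = 2.112 g/cm³

2.11 g/cm³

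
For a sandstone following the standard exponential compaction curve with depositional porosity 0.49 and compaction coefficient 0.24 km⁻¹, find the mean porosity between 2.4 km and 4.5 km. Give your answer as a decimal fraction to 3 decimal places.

0.216

⟨phi⟩ = (1/(d₂−d₁)) ∫ phi₀ e^(−βd) dd = phi₀·(e^(−β·d₁) − e^(−β·d₂)) / (β·(d₂−d₁))
e^(−0.24×2.4) = 0.5621; e^(−0.24×4.5) = 0.3396
⟨phi⟩ = 0.49 × (0.5621 − 0.3396) / (0.24 × 2.1) = 0.49 × 0.4416 = 0.2164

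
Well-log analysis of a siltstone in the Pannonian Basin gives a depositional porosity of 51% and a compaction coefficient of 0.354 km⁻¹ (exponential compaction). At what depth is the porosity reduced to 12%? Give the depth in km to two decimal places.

Invert Athy's law: z = ln(n₀/n) / β
z = ln(0.51/0.12) / 0.354 = ln(4.25) / 0.354 = 1.4469 / 0.354 = 4.087 km

4.09 km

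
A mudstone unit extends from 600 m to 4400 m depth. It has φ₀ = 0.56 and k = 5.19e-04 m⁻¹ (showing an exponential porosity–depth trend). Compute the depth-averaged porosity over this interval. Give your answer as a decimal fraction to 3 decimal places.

Working in km (1 km = 1000 m; k in km⁻¹ = k in m⁻¹ × 1000):
⟨φ⟩ = (1/(z₂−z₁)) ∫ φ₀ e^(−kz) dz = φ₀·(e^(−k·z₁) − e^(−k·z₂)) / (k·(z₂−z₁))
e^(−0.519×0.6) = 0.7324; e^(−0.519×4.4) = 0.1019
⟨φ⟩ = 0.56 × (0.7324 − 0.1019) / (0.519 × 3.8) = 0.56 × 0.3197 = 0.1790

0.179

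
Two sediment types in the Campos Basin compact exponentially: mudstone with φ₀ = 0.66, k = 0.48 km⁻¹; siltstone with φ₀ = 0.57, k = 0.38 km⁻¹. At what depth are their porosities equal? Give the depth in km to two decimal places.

Set φ₀ₐ e^(−kₐd) = φ₀ᵦ e^(−kᵦd) ⇒ ln(φ₀ₐ/φ₀ᵦ) = (kₐ − kᵦ)·d
d = ln(0.66/0.57) / (0.48 − 0.38) = 0.1466 / 0.1 = 1.466 km

1.47 km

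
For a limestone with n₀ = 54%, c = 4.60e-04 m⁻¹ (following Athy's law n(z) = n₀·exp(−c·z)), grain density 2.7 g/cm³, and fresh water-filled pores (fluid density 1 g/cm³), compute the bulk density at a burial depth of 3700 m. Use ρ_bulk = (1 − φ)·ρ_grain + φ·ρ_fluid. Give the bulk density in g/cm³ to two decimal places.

Working in km (1 km = 1000 m; c in km⁻¹ = c in m⁻¹ × 1000):
Porosity at depth: n = 0.54·exp(−0.46×3.7) = 0.54×0.1823 = 0.0985
Bulk density: ρ_b = (1−n)ρ_g + n·ρ_f = 0.9015×2.7 + 0.0985×1
       = 2.434 + 0.098 = 2.533 g/cm³

2.53 g/cm³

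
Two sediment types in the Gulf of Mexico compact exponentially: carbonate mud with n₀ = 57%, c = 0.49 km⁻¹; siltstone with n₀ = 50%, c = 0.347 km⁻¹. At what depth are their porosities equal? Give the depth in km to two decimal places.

0.92 km

Set n₀ₐ e^(−cₐz) = n₀ᵦ e^(−cᵦz) ⇒ ln(n₀ₐ/n₀ᵦ) = (cₐ − cᵦ)·z
z = ln(0.57/0.5) / (0.49 − 0.347) = 0.1310 / 0.143 = 0.916 km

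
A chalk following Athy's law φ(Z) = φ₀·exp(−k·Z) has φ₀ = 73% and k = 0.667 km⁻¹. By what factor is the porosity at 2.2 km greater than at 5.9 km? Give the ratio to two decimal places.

φ(Z₁)/φ(Z₂) = e^(−k·Z₁)/e^(−k·Z₂) = e^{k(Z₂−Z₁)}
= exp(0.667 × 3.7) = exp(2.468) = 11.7976

11.80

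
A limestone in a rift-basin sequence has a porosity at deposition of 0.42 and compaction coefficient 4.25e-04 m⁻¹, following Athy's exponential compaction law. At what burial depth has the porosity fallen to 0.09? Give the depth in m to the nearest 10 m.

3620 m

Working in km (1 km = 1000 m; c in km⁻¹ = c in m⁻¹ × 1000):
Invert Athy's law: z = ln(phi₀/phi) / c
z = ln(0.42/0.09) / 0.425 = ln(4.667) / 0.425 = 1.5404 / 0.425 = 3.625 km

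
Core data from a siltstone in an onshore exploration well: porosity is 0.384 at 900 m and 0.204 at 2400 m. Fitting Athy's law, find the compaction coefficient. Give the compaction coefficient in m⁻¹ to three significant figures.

Working in km (1 km = 1000 m; k in km⁻¹ = k in m⁻¹ × 1000):
Athy: φ(z) = φ₀ e^(−kz) ⇒ φ₁/φ₂ = e^{k(z₂−z₁)} ⇒ k = ln(φ₁/φ₂)/(z₂−z₁)
k = ln(0.384/0.204) / (2.4 − 0.9) = ln(1.882) / 1.5 = 0.6325 / 1.5 = 0.4217 km⁻¹

0.000422 m⁻¹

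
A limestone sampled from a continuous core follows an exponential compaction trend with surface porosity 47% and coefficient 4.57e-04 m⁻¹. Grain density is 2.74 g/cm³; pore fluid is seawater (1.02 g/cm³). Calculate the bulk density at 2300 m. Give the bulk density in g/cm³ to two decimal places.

2.46 g/cm³

Working in km (1 km = 1000 m; β in km⁻¹ = β in m⁻¹ × 1000):
Porosity at depth: phi = 0.47·exp(−0.457×2.3) = 0.47×0.3496 = 0.1643
Bulk density: ρ_b = (1−phi)ρ_g + phi·ρ_f = 0.8357×2.74 + 0.1643×1.02
       = 2.290 + 0.168 = 2.457 g/cm³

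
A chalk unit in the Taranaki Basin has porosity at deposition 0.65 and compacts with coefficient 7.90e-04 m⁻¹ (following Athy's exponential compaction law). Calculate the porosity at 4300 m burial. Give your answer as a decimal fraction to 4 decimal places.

0.0218

Working in km (1 km = 1000 m; c in km⁻¹ = c in m⁻¹ × 1000):
φ = φ₀·exp(−c·z) = 0.65 × exp(−0.79 × 4.3) = 0.65 × exp(−3.397)
  = 0.65 × 0.0335 = 0.0218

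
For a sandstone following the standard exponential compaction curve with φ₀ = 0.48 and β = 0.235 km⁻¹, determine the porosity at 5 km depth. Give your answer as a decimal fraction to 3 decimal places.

φ = φ₀·exp(−β·d) = 0.48 × exp(−0.235 × 5) = 0.48 × exp(−1.175)
  = 0.48 × 0.3088 = 0.1482

0.148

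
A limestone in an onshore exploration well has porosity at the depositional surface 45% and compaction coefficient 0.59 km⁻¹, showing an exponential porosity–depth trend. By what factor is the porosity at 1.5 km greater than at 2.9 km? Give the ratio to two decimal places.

n(d₁)/n(d₂) = e^(−c·d₁)/e^(−c·d₂) = e^{c(d₂−d₁)}
= exp(0.59 × 1.4) = exp(0.826) = 2.2842

2.28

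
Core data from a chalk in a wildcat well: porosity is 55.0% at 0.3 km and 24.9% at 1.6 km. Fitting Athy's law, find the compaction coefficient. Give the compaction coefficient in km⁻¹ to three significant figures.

0.610 km⁻¹

Athy: n(z) = n₀ e^(−kz) ⇒ n₁/n₂ = e^{k(z₂−z₁)} ⇒ k = ln(n₁/n₂)/(z₂−z₁)
k = ln(0.55/0.249) / (1.6 − 0.3) = ln(2.209) / 1.3 = 0.7925 / 1.3 = 0.6096 km⁻¹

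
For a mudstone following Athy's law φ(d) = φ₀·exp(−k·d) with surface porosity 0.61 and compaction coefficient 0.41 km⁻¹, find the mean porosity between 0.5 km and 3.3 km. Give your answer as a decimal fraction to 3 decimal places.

⟨φ⟩ = (1/(d₂−d₁)) ∫ φ₀ e^(−kd) dd = φ₀·(e^(−k·d₁) − e^(−k·d₂)) / (k·(d₂−d₁))
e^(−0.41×0.5) = 0.8146; e^(−0.41×3.3) = 0.2585
⟨φ⟩ = 0.61 × (0.8146 − 0.2585) / (0.41 × 2.8) = 0.61 × 0.4845 = 0.2955

0.296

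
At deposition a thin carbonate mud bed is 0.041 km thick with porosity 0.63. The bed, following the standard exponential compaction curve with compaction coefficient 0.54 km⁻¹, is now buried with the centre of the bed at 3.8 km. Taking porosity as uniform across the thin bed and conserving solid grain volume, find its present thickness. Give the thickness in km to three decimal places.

0.017 km

Porosity at 3.8 km: n = 0.63·exp(−0.54×3.8) = 0.0809
Solid-volume conservation: h(1−n) = h₀(1−n₀) ⇒ h = h₀·(1−n₀)/(1−n)
h = 0.041 × (1 − 0.63)/(1 − 0.0809) = 0.041 × 0.4026 = 0.0165 km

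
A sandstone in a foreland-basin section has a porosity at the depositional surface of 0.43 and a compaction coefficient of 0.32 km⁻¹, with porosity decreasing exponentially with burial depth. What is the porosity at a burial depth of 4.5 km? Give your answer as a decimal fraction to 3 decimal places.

n = n₀·exp(−k·z) = 0.43 × exp(−0.32 × 4.5) = 0.43 × exp(−1.44)
  = 0.43 × 0.2369 = 0.1019

0.102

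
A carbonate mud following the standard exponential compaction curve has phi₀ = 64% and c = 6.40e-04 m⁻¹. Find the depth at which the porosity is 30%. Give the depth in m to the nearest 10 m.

1180 m

Working in km (1 km = 1000 m; c in km⁻¹ = c in m⁻¹ × 1000):
Invert Athy's law: d = ln(phi₀/phi) / c
d = ln(0.64/0.3) / 0.64 = ln(2.133) / 0.64 = 0.7577 / 0.64 = 1.184 km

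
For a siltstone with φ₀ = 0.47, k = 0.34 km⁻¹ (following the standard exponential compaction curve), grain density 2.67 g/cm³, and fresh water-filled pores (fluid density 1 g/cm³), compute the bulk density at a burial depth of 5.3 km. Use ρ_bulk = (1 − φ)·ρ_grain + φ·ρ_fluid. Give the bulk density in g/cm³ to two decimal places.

2.54 g/cm³

Porosity at depth: φ = 0.47·exp(−0.34×5.3) = 0.47×0.1650 = 0.0775
Bulk density: ρ_b = (1−φ)ρ_g + φ·ρ_f = 0.9225×2.67 + 0.0775×1
       = 2.463 + 0.078 = 2.541 g/cm³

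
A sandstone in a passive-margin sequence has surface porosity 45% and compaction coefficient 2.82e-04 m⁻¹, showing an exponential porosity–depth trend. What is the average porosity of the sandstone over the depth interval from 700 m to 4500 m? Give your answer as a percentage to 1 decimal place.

Working in km (1 km = 1000 m; c in km⁻¹ = c in m⁻¹ × 1000):
⟨phi⟩ = (1/(z₂−z₁)) ∫ phi₀ e^(−cz) dz = phi₀·(e^(−c·z₁) − e^(−c·z₂)) / (c·(z₂−z₁))
e^(−0.282×0.7) = 0.8209; e^(−0.282×4.5) = 0.2811
⟨phi⟩ = 0.45 × (0.8209 − 0.2811) / (0.282 × 3.8) = 0.45 × 0.5037 = 0.2267

22.7%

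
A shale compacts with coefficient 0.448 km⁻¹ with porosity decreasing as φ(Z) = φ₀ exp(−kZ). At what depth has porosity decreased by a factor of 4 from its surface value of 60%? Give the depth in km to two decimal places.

3.09 km

φ/φ₀ = 1/4 ⇒ exp(−k·Z) = 1/4 ⇒ Z = ln(4) / k
Z = 1.3863 / 0.448 = 3.094 km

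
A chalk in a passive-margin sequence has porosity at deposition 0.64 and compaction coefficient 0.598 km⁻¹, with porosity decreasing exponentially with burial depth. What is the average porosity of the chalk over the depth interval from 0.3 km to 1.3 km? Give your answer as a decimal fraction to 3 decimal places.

⟨phi⟩ = (1/(z₂−z₁)) ∫ phi₀ e^(−cz) dz = phi₀·(e^(−c·z₁) − e^(−c·z₂)) / (c·(z₂−z₁))
e^(−0.598×0.3) = 0.8358; e^(−0.598×1.3) = 0.4596
⟨phi⟩ = 0.64 × (0.8358 − 0.4596) / (0.598 × 1) = 0.64 × 0.6291 = 0.4026

0.403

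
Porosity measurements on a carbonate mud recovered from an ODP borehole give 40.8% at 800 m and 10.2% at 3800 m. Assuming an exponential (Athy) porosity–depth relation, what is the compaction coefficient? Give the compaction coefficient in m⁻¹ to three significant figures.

Working in km (1 km = 1000 m; k in km⁻¹ = k in m⁻¹ × 1000):
Athy: φ(d) = φ₀ e^(−kd) ⇒ φ₁/φ₂ = e^{k(d₂−d₁)} ⇒ k = ln(φ₁/φ₂)/(d₂−d₁)
k = ln(0.408/0.102) / (3.8 − 0.8) = ln(4) / 3 = 1.3863 / 3 = 0.4621 km⁻¹

0.000462 m⁻¹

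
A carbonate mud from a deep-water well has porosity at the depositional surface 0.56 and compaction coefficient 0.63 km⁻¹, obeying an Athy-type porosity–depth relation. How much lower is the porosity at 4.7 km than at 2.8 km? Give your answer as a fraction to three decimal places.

phi(2.8) = 0.56·e^(−0.63×2.8) = 0.0960
phi(4.7) = 0.56·e^(−0.63×4.7) = 0.0290
Δphi = 0.0960 − 0.0290 = 0.0670

0.067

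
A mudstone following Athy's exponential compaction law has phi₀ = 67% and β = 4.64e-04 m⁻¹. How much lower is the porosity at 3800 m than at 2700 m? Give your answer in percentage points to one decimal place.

Working in km (1 km = 1000 m; β in km⁻¹ = β in m⁻¹ × 1000):
phi(2.7) = 0.67·e^(−0.464×2.7) = 0.1914
phi(3.8) = 0.67·e^(−0.464×3.8) = 0.1149
Δphi = 0.1914 − 0.1149 = 0.0765

7.7 percentage points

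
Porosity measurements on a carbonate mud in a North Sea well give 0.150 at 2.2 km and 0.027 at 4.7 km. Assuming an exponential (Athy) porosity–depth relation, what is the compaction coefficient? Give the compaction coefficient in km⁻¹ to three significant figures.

Athy: phi(z) = phi₀ e^(−kz) ⇒ phi₁/phi₂ = e^{k(z₂−z₁)} ⇒ k = ln(phi₁/phi₂)/(z₂−z₁)
k = ln(0.15/0.027) / (4.7 − 2.2) = ln(5.556) / 2.5 = 1.7148 / 2.5 = 0.6859 km⁻¹

0.686 km⁻¹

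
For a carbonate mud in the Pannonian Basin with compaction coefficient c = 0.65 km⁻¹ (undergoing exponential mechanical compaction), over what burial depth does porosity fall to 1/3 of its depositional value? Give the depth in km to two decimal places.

φ/φ₀ = 1/3 ⇒ exp(−c·z) = 1/3 ⇒ z = ln(3) / c
z = 1.0986 / 0.65 = 1.690 km

1.69 km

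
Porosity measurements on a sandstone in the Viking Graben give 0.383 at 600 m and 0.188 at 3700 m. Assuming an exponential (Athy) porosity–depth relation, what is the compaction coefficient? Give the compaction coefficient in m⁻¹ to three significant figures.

Working in km (1 km = 1000 m; c in km⁻¹ = c in m⁻¹ × 1000):
Athy: phi(z) = phi₀ e^(−cz) ⇒ phi₁/phi₂ = e^{c(z₂−z₁)} ⇒ c = ln(phi₁/phi₂)/(z₂−z₁)
c = ln(0.383/0.188) / (3.7 − 0.6) = ln(2.037) / 3.1 = 0.7116 / 3.1 = 0.2295 km⁻¹

0.000230 m⁻¹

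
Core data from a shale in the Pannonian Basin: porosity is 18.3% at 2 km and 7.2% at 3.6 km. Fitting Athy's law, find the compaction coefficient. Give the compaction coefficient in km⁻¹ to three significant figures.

0.583 km⁻¹

Athy: phi(z) = phi₀ e^(−kz) ⇒ phi₁/phi₂ = e^{k(z₂−z₁)} ⇒ k = ln(phi₁/phi₂)/(z₂−z₁)
k = ln(0.183/0.072) / (3.6 − 2) = ln(2.542) / 1.6 = 0.9328 / 1.6 = 0.583 km⁻¹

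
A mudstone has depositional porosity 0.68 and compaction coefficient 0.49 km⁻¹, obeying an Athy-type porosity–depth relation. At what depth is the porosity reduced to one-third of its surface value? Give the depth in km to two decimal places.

2.24 km

n/n₀ = 1/3 ⇒ exp(−β·Z) = 1/3 ⇒ Z = ln(3) / β
Z = 1.0986 / 0.49 = 2.242 km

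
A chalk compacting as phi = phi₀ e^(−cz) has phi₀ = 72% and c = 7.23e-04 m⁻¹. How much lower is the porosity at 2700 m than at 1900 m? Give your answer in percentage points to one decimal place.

Working in km (1 km = 1000 m; c in km⁻¹ = c in m⁻¹ × 1000):
phi(1.9) = 0.72·e^(−0.723×1.9) = 0.1823
phi(2.7) = 0.72·e^(−0.723×2.7) = 0.1022
Δphi = 0.1823 − 0.1022 = 0.0801

8.0 percentage points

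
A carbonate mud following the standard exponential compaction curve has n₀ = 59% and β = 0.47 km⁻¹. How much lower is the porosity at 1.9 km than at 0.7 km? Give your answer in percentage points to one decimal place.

18.3 percentage points

n(0.7) = 0.59·e^(−0.47×0.7) = 0.4246
n(1.9) = 0.59·e^(−0.47×1.9) = 0.2416
Δn = 0.4246 − 0.2416 = 0.1830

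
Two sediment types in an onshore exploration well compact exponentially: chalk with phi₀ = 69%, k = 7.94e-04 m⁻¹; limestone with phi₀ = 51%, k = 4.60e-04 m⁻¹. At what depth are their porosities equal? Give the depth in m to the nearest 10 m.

Working in km (1 km = 1000 m; k in km⁻¹ = k in m⁻¹ × 1000):
Set phi₀ₐ e^(−kₐz) = phi₀ᵦ e^(−kᵦz) ⇒ ln(phi₀ₐ/phi₀ᵦ) = (kₐ − kᵦ)·z
z = ln(0.69/0.51) / (0.794 − 0.46) = 0.3023 / 0.334 = 0.905 km

910 m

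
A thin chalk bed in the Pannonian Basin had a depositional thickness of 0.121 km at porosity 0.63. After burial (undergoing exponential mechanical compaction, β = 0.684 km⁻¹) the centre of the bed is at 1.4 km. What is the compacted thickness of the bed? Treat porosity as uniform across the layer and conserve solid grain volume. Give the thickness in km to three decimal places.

Porosity at 1.4 km: n = 0.63·exp(−0.684×1.4) = 0.2418
Solid-volume conservation: h(1−n) = h₀(1−n₀) ⇒ h = h₀·(1−n₀)/(1−n)
h = 0.121 × (1 − 0.63)/(1 − 0.2418) = 0.121 × 0.4880 = 0.0590 km

0.059 km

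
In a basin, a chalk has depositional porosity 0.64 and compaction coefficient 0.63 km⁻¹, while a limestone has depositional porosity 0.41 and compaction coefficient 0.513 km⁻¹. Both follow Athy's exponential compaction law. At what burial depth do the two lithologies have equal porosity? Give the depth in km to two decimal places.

3.81 km

Set φ₀ₐ e^(−cₐZ) = φ₀ᵦ e^(−cᵦZ) ⇒ ln(φ₀ₐ/φ₀ᵦ) = (cₐ − cᵦ)·Z
Z = ln(0.64/0.41) / (0.63 − 0.513) = 0.4453 / 0.117 = 3.806 km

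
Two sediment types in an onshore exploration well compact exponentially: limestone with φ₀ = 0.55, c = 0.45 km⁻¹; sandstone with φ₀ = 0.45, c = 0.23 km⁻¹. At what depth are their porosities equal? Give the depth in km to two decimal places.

0.91 km

Set φ₀ₐ e^(−cₐz) = φ₀ᵦ e^(−cᵦz) ⇒ ln(φ₀ₐ/φ₀ᵦ) = (cₐ − cᵦ)·z
z = ln(0.55/0.45) / (0.45 − 0.23) = 0.2007 / 0.22 = 0.912 km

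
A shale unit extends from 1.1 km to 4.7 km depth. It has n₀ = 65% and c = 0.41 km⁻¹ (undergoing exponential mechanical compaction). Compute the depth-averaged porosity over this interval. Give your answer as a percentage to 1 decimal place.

⟨n⟩ = (1/(Z₂−Z₁)) ∫ n₀ e^(−cZ) dZ = n₀·(e^(−c·Z₁) − e^(−c·Z₂)) / (c·(Z₂−Z₁))
e^(−0.41×1.1) = 0.6370; e^(−0.41×4.7) = 0.1456
⟨n⟩ = 0.65 × (0.6370 − 0.1456) / (0.41 × 3.6) = 0.65 × 0.3329 = 0.2164

21.6%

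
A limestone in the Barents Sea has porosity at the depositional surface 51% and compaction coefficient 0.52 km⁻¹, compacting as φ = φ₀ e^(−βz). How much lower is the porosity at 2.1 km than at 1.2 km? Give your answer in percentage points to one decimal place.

10.2 percentage points

φ(1.2) = 0.51·e^(−0.52×1.2) = 0.2733
φ(2.1) = 0.51·e^(−0.52×2.1) = 0.1711
Δφ = 0.2733 − 0.1711 = 0.1021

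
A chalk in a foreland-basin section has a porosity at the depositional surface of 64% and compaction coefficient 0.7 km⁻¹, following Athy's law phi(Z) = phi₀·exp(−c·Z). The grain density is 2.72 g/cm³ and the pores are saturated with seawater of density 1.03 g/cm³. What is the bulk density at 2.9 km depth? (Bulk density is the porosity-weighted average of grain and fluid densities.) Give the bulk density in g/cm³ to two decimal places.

Porosity at depth: phi = 0.64·exp(−0.7×2.9) = 0.64×0.1313 = 0.0841
Bulk density: ρ_b = (1−phi)ρ_g + phi·ρ_f = 0.9159×2.72 + 0.0841×1.03
       = 2.491 + 0.087 = 2.578 g/cm³

2.58 g/cm³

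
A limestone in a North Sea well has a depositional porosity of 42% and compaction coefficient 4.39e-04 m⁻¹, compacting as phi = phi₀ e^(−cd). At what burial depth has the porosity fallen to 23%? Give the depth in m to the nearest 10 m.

1370 m

Working in km (1 km = 1000 m; c in km⁻¹ = c in m⁻¹ × 1000):
Invert Athy's law: d = ln(phi₀/phi) / c
d = ln(0.42/0.23) / 0.439 = ln(1.826) / 0.439 = 0.6022 / 0.439 = 1.372 km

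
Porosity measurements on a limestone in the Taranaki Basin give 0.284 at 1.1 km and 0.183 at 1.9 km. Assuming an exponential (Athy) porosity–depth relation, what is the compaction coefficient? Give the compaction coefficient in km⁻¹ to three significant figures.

Athy: n(z) = n₀ e^(−cz) ⇒ n₁/n₂ = e^{c(z₂−z₁)} ⇒ c = ln(n₁/n₂)/(z₂−z₁)
c = ln(0.284/0.183) / (1.9 − 1.1) = ln(1.552) / 0.8 = 0.4395 / 0.8 = 0.5494 km⁻¹

0.549 km⁻¹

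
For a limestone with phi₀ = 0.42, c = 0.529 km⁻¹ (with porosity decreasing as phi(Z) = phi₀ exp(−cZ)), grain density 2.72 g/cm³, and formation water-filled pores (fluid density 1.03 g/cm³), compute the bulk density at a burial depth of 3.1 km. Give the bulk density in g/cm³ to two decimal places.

2.58 g/cm³

Porosity at depth: phi = 0.42·exp(−0.529×3.1) = 0.42×0.1940 = 0.0815
Bulk density: ρ_b = (1−phi)ρ_g + phi·ρ_f = 0.9185×2.72 + 0.0815×1.03
       = 2.498 + 0.084 = 2.582 g/cm³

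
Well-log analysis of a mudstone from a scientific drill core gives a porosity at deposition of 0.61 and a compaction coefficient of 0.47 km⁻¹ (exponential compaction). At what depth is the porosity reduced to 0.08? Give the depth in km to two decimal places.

Invert Athy's law: z = ln(φ₀/φ) / k
z = ln(0.61/0.08) / 0.47 = ln(7.625) / 0.47 = 2.0314 / 0.47 = 4.322 km

4.32 km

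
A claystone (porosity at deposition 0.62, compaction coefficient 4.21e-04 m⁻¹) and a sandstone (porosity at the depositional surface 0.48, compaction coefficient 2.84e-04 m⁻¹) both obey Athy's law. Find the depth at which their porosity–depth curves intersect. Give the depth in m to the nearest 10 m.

Working in km (1 km = 1000 m; k in km⁻¹ = k in m⁻¹ × 1000):
Set φ₀ₐ e^(−kₐd) = φ₀ᵦ e^(−kᵦd) ⇒ ln(φ₀ₐ/φ₀ᵦ) = (kₐ − kᵦ)·d
d = ln(0.62/0.48) / (0.421 − 0.284) = 0.2559 / 0.137 = 1.868 km

1870 m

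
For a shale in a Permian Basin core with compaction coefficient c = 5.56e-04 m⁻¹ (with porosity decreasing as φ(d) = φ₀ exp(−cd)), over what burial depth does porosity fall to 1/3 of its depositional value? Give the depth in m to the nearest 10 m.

Working in km (1 km = 1000 m; c in km⁻¹ = c in m⁻¹ × 1000):
φ/φ₀ = 1/3 ⇒ exp(−c·d) = 1/3 ⇒ d = ln(3) / c
d = 1.0986 / 0.556 = 1.976 km

1980 m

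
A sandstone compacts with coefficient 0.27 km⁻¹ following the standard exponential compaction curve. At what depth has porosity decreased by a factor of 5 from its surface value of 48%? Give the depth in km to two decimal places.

φ/φ₀ = 1/5 ⇒ exp(−c·z) = 1/5 ⇒ z = ln(5) / c
z = 1.6094 / 0.27 = 5.961 km

5.96 km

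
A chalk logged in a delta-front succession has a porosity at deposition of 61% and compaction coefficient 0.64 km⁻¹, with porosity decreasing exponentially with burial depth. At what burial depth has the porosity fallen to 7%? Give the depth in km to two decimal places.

3.38 km

Invert Athy's law: Z = ln(n₀/n) / c
Z = ln(0.61/0.07) / 0.64 = ln(8.714) / 0.64 = 2.1650 / 0.64 = 3.383 km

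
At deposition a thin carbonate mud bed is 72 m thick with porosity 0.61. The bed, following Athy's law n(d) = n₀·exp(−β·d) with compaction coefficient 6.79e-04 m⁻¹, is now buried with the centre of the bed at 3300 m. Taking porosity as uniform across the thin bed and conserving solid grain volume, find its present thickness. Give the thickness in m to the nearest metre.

30 m

Working in km (1 km = 1000 m; β in km⁻¹ = β in m⁻¹ × 1000):
Porosity at 3.3 km: n = 0.61·exp(−0.679×3.3) = 0.0649
Solid-volume conservation: h(1−n) = h₀(1−n₀) ⇒ h = h₀·(1−n₀)/(1−n)
h = 0.072 × (1 − 0.61)/(1 − 0.0649) = 0.072 × 0.4171 = 0.0300 km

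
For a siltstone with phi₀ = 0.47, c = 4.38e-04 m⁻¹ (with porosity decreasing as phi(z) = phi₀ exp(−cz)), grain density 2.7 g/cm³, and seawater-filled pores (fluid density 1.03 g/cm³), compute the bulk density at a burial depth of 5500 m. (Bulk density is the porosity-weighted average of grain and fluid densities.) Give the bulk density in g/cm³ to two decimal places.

Working in km (1 km = 1000 m; c in km⁻¹ = c in m⁻¹ × 1000):
Porosity at depth: phi = 0.47·exp(−0.438×5.5) = 0.47×0.0899 = 0.0423
Bulk density: ρ_b = (1−phi)ρ_g + phi·ρ_f = 0.9577×2.7 + 0.0423×1.03
       = 2.586 + 0.044 = 2.629 g/cm³

2.63 g/cm³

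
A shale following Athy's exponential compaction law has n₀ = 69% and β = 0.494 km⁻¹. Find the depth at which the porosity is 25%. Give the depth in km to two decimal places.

2.06 km

Invert Athy's law: d = ln(n₀/n) / β
d = ln(0.69/0.25) / 0.494 = ln(2.76) / 0.494 = 1.0152 / 0.494 = 2.055 km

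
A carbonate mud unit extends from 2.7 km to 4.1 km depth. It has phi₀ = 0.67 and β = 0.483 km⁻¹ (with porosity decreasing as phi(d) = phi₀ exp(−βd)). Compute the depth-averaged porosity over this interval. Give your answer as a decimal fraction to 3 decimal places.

0.132

⟨phi⟩ = (1/(d₂−d₁)) ∫ phi₀ e^(−βd) dd = phi₀·(e^(−β·d₁) − e^(−β·d₂)) / (β·(d₂−d₁))
e^(−0.483×2.7) = 0.2714; e^(−0.483×4.1) = 0.1380
⟨phi⟩ = 0.67 × (0.2714 − 0.1380) / (0.483 × 1.4) = 0.67 × 0.1973 = 0.1322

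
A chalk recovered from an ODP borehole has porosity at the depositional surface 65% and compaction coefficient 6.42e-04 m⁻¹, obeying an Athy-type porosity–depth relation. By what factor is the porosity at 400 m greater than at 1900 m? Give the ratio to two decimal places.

Working in km (1 km = 1000 m; β in km⁻¹ = β in m⁻¹ × 1000):
φ(Z₁)/φ(Z₂) = e^(−β·Z₁)/e^(−β·Z₂) = e^{β(Z₂−Z₁)}
= exp(0.642 × 1.5) = exp(0.963) = 2.6195

2.62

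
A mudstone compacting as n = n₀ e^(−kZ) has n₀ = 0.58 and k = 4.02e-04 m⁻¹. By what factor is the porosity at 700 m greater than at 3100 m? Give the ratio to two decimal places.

2.62

Working in km (1 km = 1000 m; k in km⁻¹ = k in m⁻¹ × 1000):
n(Z₁)/n(Z₂) = e^(−k·Z₁)/e^(−k·Z₂) = e^{k(Z₂−Z₁)}
= exp(0.402 × 2.4) = exp(0.9648) = 2.6243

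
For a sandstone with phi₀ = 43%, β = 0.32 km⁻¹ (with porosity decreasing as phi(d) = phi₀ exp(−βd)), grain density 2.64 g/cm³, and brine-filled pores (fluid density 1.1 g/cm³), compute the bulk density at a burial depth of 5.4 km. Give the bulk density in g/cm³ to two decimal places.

Porosity at depth: phi = 0.43·exp(−0.32×5.4) = 0.43×0.1776 = 0.0764
Bulk density: ρ_b = (1−phi)ρ_g + phi·ρ_f = 0.9236×2.64 + 0.0764×1.1
       = 2.438 + 0.084 = 2.522 g/cm³

2.52 g/cm³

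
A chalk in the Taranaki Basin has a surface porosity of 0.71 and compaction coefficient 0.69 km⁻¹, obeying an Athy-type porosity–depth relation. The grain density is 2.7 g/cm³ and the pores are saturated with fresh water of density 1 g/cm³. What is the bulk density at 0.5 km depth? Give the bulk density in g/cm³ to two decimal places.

1.85 g/cm³

Porosity at depth: φ = 0.71·exp(−0.69×0.5) = 0.71×0.7082 = 0.5028
Bulk density: ρ_b = (1−φ)ρ_g + φ·ρ_f = 0.4972×2.7 + 0.5028×1
       = 1.342 + 0.503 = 1.845 g/cm³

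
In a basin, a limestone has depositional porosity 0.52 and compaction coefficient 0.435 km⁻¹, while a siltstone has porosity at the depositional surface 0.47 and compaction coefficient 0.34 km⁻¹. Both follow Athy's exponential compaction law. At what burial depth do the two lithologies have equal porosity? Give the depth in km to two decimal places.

1.06 km

Set phi₀ₐ e^(−cₐd) = phi₀ᵦ e^(−cᵦd) ⇒ ln(phi₀ₐ/phi₀ᵦ) = (cₐ − cᵦ)·d
d = ln(0.52/0.47) / (0.435 − 0.34) = 0.1011 / 0.095 = 1.064 km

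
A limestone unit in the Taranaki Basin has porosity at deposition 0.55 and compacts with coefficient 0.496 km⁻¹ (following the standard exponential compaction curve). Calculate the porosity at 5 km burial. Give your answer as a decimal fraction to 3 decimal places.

phi = phi₀·exp(−k·z) = 0.55 × exp(−0.496 × 5) = 0.55 × exp(−2.48)
  = 0.55 × 0.0837 = 0.0461

0.046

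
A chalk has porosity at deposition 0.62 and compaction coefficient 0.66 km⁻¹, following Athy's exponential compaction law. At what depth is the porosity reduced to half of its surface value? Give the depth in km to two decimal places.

1.05 km

n/n₀ = 1/2 ⇒ exp(−β·z) = 1/2 ⇒ z = ln(2) / β
z = 0.6931 / 0.66 = 1.050 km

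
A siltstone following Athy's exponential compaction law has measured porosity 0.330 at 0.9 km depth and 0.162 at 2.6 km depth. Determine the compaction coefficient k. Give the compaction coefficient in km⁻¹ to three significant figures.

Athy: phi(Z) = phi₀ e^(−kZ) ⇒ phi₁/phi₂ = e^{k(Z₂−Z₁)} ⇒ k = ln(phi₁/phi₂)/(Z₂−Z₁)
k = ln(0.33/0.162) / (2.6 − 0.9) = ln(2.037) / 1.7 = 0.7115 / 1.7 = 0.4185 km⁻¹

0.419 km⁻¹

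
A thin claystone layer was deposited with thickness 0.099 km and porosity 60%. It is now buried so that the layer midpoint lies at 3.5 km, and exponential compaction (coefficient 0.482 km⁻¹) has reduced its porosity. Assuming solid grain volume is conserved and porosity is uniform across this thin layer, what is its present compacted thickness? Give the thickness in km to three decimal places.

Porosity at 3.5 km: n = 0.6·exp(−0.482×3.5) = 0.1110
Solid-volume conservation: h(1−n) = h₀(1−n₀) ⇒ h = h₀·(1−n₀)/(1−n)
h = 0.099 × (1 − 0.6)/(1 − 0.1110) = 0.099 × 0.4500 = 0.0445 km

0.045 km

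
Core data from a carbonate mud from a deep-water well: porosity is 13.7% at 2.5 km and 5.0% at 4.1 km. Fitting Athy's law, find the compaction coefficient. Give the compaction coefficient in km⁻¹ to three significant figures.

Athy: n(d) = n₀ e^(−cd) ⇒ n₁/n₂ = e^{c(d₂−d₁)} ⇒ c = ln(n₁/n₂)/(d₂−d₁)
c = ln(0.137/0.05) / (4.1 − 2.5) = ln(2.74) / 1.6 = 1.0080 / 1.6 = 0.63 km⁻¹

0.630 km⁻¹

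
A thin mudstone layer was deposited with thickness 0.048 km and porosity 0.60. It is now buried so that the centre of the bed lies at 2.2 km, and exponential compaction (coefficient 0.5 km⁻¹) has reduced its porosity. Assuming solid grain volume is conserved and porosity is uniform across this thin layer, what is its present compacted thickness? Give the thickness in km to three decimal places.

0.024 km

Porosity at 2.2 km: phi = 0.6·exp(−0.5×2.2) = 0.1997
Solid-volume conservation: h(1−phi) = h₀(1−phi₀) ⇒ h = h₀·(1−phi₀)/(1−phi)
h = 0.048 × (1 − 0.6)/(1 − 0.1997) = 0.048 × 0.4998 = 0.0240 km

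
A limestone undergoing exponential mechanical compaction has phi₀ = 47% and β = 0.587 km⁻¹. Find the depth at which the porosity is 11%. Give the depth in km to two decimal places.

2.47 km

Invert Athy's law: Z = ln(phi₀/phi) / β
Z = ln(0.47/0.11) / 0.587 = ln(4.273) / 0.587 = 1.4523 / 0.587 = 2.474 km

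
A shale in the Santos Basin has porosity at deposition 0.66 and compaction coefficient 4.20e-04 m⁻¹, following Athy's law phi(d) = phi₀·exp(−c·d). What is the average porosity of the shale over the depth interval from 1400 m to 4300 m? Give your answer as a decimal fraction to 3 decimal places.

0.212

Working in km (1 km = 1000 m; c in km⁻¹ = c in m⁻¹ × 1000):
⟨phi⟩ = (1/(d₂−d₁)) ∫ phi₀ e^(−cd) dd = phi₀·(e^(−c·d₁) − e^(−c·d₂)) / (c·(d₂−d₁))
e^(−0.42×1.4) = 0.5554; e^(−0.42×4.3) = 0.1643
⟨phi⟩ = 0.66 × (0.5554 − 0.1643) / (0.42 × 2.9) = 0.66 × 0.3211 = 0.2119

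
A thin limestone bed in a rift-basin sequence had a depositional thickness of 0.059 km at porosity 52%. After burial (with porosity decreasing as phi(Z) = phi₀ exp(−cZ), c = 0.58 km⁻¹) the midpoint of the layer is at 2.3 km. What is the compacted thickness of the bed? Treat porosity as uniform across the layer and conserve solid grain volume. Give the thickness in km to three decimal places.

Porosity at 2.3 km: phi = 0.52·exp(−0.58×2.3) = 0.1370
Solid-volume conservation: h(1−phi) = h₀(1−phi₀) ⇒ h = h₀·(1−phi₀)/(1−phi)
h = 0.059 × (1 − 0.52)/(1 − 0.1370) = 0.059 × 0.5562 = 0.0328 km

0.033 km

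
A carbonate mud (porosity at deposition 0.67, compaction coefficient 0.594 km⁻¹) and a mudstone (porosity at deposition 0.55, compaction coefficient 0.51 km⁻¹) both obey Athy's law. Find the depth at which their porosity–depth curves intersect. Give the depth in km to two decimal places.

2.35 km

Set n₀ₐ e^(−cₐd) = n₀ᵦ e^(−cᵦd) ⇒ ln(n₀ₐ/n₀ᵦ) = (cₐ − cᵦ)·d
d = ln(0.67/0.55) / (0.594 − 0.51) = 0.1974 / 0.084 = 2.350 km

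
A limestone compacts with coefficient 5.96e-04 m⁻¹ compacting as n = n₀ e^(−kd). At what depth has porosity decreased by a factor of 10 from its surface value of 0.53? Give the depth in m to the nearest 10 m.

Working in km (1 km = 1000 m; k in km⁻¹ = k in m⁻¹ × 1000):
n/n₀ = 1/10 ⇒ exp(−k·d) = 1/10 ⇒ d = ln(10) / k
d = 2.3026 / 0.596 = 3.863 km

3860 m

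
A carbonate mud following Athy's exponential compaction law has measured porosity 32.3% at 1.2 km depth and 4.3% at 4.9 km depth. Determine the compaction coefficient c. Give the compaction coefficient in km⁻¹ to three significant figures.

Athy: φ(z) = φ₀ e^(−cz) ⇒ φ₁/φ₂ = e^{c(z₂−z₁)} ⇒ c = ln(φ₁/φ₂)/(z₂−z₁)
c = ln(0.323/0.043) / (4.9 − 1.2) = ln(7.512) / 3.7 = 2.0165 / 3.7 = 0.545 km⁻¹

0.545 km⁻¹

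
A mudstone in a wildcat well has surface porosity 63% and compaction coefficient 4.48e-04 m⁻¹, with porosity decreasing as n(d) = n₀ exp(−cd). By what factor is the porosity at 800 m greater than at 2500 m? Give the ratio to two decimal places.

2.14

Working in km (1 km = 1000 m; c in km⁻¹ = c in m⁻¹ × 1000):
n(d₁)/n(d₂) = e^(−c·d₁)/e^(−c·d₂) = e^{c(d₂−d₁)}
= exp(0.448 × 1.7) = exp(0.7616) = 2.1417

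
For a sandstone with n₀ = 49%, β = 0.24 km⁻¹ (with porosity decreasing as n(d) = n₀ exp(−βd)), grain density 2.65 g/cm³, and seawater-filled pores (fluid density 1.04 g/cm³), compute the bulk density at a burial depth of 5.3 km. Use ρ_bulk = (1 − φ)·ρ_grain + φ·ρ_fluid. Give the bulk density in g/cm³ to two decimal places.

Porosity at depth: n = 0.49·exp(−0.24×5.3) = 0.49×0.2803 = 0.1373
Bulk density: ρ_b = (1−n)ρ_g + n·ρ_f = 0.8627×2.65 + 0.1373×1.04
       = 2.286 + 0.143 = 2.429 g/cm³

2.43 g/cm³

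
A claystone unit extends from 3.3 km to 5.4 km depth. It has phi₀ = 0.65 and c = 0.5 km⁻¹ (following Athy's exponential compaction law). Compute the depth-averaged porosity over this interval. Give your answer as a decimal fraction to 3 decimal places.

⟨phi⟩ = (1/(Z₂−Z₁)) ∫ phi₀ e^(−cZ) dZ = phi₀·(e^(−c·Z₁) − e^(−c·Z₂)) / (c·(Z₂−Z₁))
e^(−0.5×3.3) = 0.1920; e^(−0.5×5.4) = 0.0672
⟨phi⟩ = 0.65 × (0.1920 − 0.0672) / (0.5 × 2.1) = 0.65 × 0.1189 = 0.0773

0.077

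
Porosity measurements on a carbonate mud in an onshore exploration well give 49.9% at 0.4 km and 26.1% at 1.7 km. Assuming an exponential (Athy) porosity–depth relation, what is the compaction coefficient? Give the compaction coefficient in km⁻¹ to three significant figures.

0.499 km⁻¹

Athy: φ(d) = φ₀ e^(−βd) ⇒ φ₁/φ₂ = e^{β(d₂−d₁)} ⇒ β = ln(φ₁/φ₂)/(d₂−d₁)
β = ln(0.499/0.261) / (1.7 − 0.4) = ln(1.912) / 1.3 = 0.6481 / 1.3 = 0.4985 km⁻¹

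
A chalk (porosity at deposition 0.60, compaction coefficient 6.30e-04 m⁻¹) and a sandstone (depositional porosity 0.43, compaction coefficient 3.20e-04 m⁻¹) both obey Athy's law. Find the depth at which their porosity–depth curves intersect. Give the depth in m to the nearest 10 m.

Working in km (1 km = 1000 m; k in km⁻¹ = k in m⁻¹ × 1000):
Set n₀ₐ e^(−kₐd) = n₀ᵦ e^(−kᵦd) ⇒ ln(n₀ₐ/n₀ᵦ) = (kₐ − kᵦ)·d
d = ln(0.6/0.43) / (0.63 − 0.32) = 0.3331 / 0.31 = 1.075 km

1070 m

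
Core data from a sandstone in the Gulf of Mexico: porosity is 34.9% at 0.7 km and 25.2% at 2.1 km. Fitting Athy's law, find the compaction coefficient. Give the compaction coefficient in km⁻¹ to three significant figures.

Athy: n(Z) = n₀ e^(−βZ) ⇒ n₁/n₂ = e^{β(Z₂−Z₁)} ⇒ β = ln(n₁/n₂)/(Z₂−Z₁)
β = ln(0.349/0.252) / (2.1 − 0.7) = ln(1.385) / 1.4 = 0.3256 / 1.4 = 0.2326 km⁻¹

0.233 km⁻¹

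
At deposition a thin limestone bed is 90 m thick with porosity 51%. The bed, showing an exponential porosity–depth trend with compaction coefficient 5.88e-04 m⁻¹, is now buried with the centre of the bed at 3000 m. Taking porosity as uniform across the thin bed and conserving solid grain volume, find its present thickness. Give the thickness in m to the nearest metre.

48 m

Working in km (1 km = 1000 m; k in km⁻¹ = k in m⁻¹ × 1000):
Porosity at 3 km: φ = 0.51·exp(−0.588×3) = 0.0874
Solid-volume conservation: h(1−φ) = h₀(1−φ₀) ⇒ h = h₀·(1−φ₀)/(1−φ)
h = 0.09 × (1 − 0.51)/(1 − 0.0874) = 0.09 × 0.5369 = 0.0483 km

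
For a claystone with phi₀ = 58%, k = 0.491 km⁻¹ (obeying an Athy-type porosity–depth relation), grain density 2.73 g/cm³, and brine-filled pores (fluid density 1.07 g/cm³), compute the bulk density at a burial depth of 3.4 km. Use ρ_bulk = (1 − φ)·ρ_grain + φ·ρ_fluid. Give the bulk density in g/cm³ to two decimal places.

2.55 g/cm³

Porosity at depth: phi = 0.58·exp(−0.491×3.4) = 0.58×0.1884 = 0.1092
Bulk density: ρ_b = (1−phi)ρ_g + phi·ρ_f = 0.8908×2.73 + 0.1092×1.07
       = 2.432 + 0.117 = 2.549 g/cm³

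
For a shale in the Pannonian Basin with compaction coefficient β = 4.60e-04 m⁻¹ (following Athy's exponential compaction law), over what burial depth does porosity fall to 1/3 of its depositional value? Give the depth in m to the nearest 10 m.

2390 m

Working in km (1 km = 1000 m; β in km⁻¹ = β in m⁻¹ × 1000):
φ/φ₀ = 1/3 ⇒ exp(−β·Z) = 1/3 ⇒ Z = ln(3) / β
Z = 1.0986 / 0.46 = 2.388 km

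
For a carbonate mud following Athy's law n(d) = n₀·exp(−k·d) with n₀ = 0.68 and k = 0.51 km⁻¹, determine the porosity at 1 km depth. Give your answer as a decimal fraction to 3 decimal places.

n = n₀·exp(−k·d) = 0.68 × exp(−0.51 × 1) = 0.68 × exp(−0.51)
  = 0.68 × 0.6005 = 0.4083

0.408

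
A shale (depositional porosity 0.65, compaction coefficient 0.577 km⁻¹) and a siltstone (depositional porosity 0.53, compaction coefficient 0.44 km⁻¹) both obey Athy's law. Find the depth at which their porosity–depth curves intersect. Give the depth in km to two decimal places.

Set φ₀ₐ e^(−βₐZ) = φ₀ᵦ e^(−βᵦZ) ⇒ ln(φ₀ₐ/φ₀ᵦ) = (βₐ − βᵦ)·Z
Z = ln(0.65/0.53) / (0.577 − 0.44) = 0.2041 / 0.137 = 1.490 km

1.49 km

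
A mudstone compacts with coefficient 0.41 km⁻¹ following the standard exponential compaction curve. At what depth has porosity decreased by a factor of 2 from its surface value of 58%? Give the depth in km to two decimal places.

n/n₀ = 1/2 ⇒ exp(−k·z) = 1/2 ⇒ z = ln(2) / k
z = 0.6931 / 0.41 = 1.691 km

1.69 km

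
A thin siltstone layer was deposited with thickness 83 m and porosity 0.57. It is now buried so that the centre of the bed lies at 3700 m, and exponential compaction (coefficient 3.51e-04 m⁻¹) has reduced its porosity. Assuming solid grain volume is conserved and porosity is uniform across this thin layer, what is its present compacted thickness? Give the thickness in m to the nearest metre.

Working in km (1 km = 1000 m; c in km⁻¹ = c in m⁻¹ × 1000):
Porosity at 3.7 km: phi = 0.57·exp(−0.351×3.7) = 0.1555
Solid-volume conservation: h(1−phi) = h₀(1−phi₀) ⇒ h = h₀·(1−phi₀)/(1−phi)
h = 0.083 × (1 − 0.57)/(1 − 0.1555) = 0.083 × 0.5092 = 0.0423 km

42 m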